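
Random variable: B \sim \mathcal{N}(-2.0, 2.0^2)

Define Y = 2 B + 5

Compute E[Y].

For Y = 2B + 5:
E[Y] = 2 * E[B] + 5
E[B] = -2.0 = -2
E[Y] = 2 * (-2) + 5 = 1

1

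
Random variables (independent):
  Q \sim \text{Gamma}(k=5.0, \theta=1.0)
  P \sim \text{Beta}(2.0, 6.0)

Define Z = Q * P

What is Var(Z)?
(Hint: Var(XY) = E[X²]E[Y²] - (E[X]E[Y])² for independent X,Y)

Var(XY) = E[X²]E[Y²] - (E[X]E[Y])²
E[Q] = 5, Var(Q) = 5
E[P] = 0.25, Var(P) = 0.020833333
E[Q²] = 5 + 5² = 30
E[P²] = 0.020833333 + 0.25² = 0.083333333
Var(Z) = 30*0.083333333 - (5*0.25)²
= 2.5 - 1.5625 = 0.9375

0.9375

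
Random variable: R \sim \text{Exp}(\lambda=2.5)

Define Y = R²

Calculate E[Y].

Using E[X²] = Var(X) + (E[X])²:
E[R] = 0.4
Var(R) = 1/2.5^2 = 0.16
E[R²] = 0.16 + 0.4² = 0.16 + 0.16 = 0.32

0.32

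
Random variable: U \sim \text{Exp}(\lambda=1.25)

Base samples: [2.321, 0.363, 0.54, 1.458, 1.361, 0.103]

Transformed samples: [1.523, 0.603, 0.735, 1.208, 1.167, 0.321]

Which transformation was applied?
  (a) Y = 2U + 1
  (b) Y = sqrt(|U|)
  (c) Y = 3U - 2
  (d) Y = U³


Checking option (b) Y = sqrt(|U|):
  U = 2.321 -> Y = 1.523 ✓
  U = 0.363 -> Y = 0.603 ✓
  U = 0.54 -> Y = 0.735 ✓
All samples match this transformation.

(b) sqrt(|U|)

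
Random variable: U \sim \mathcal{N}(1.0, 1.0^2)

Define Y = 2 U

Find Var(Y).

For Y = aU + b: Var(Y) = a² * Var(U)
Var(U) = 1.0^2 = 1
Var(Y) = 2² * 1 = 4 * 1 = 4

4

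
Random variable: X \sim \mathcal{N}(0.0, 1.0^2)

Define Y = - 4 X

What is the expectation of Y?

For Y = -4X:
E[Y] = -4 * E[X]
E[X] = 0.0 = 0
E[Y] = -4 * 0 = 0

0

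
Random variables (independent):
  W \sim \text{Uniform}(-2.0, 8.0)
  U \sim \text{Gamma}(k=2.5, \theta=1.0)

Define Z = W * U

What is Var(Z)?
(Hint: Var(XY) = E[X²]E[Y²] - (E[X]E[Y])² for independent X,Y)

Var(XY) = E[X²]E[Y²] - (E[X]E[Y])²
E[W] = 3, Var(W) = 8.3333333
E[U] = 2.5, Var(U) = 2.5
E[W²] = 8.3333333 + 3² = 17.333333
E[U²] = 2.5 + 2.5² = 8.75
Var(Z) = 17.333333*8.75 - (3*2.5)²
= 151.66667 - 56.25 = 95.416667

95.416667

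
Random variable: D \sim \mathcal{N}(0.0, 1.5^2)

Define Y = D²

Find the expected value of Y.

Using E[X²] = Var(X) + (E[X])²:
E[D] = 0
Var(D) = 1.5^2 = 2.25
E[D²] = 2.25 + 0² = 2.25 + 0 = 2.25

2.25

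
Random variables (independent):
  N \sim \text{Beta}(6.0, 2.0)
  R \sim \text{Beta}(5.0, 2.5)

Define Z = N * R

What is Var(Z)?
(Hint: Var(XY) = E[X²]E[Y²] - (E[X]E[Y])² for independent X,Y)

Var(XY) = E[X²]E[Y²] - (E[X]E[Y])²
E[N] = 0.75, Var(N) = 0.020833333
E[R] = 0.66666667, Var(R) = 0.026143791
E[N²] = 0.020833333 + 0.75² = 0.58333333
E[R²] = 0.026143791 + 0.66666667² = 0.47058824
Var(Z) = 0.58333333*0.47058824 - (0.75*0.66666667)²
= 0.2745098 - 0.25 = 0.024509804

0.024509804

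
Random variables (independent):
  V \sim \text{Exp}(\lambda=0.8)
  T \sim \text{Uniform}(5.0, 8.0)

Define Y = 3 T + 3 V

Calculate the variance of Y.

For independent RVs: Var(aX + bY) = a²Var(X) + b²Var(Y)
Var(V) = 1.5625
Var(T) = 0.75
Var(Y) = 3²*1.5625 + 3²*0.75
= 9*1.5625 + 9*0.75 = 20.8125

20.8125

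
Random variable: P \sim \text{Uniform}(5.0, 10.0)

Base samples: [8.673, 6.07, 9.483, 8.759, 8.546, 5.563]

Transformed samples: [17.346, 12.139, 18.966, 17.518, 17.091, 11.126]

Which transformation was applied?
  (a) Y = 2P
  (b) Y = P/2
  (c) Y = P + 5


Checking option (a) Y = 2P:
  P = 8.673 -> Y = 17.346 ✓
  P = 6.07 -> Y = 12.139 ✓
  P = 9.483 -> Y = 18.966 ✓
All samples match this transformation.

(a) 2P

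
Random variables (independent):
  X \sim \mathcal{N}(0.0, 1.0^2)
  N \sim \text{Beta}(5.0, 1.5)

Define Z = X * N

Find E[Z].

For independent RVs: E[XY] = E[X]*E[Y]
E[X] = 0
E[N] = 0.76923077
E[Z] = 0 * 0.76923077 = 0

0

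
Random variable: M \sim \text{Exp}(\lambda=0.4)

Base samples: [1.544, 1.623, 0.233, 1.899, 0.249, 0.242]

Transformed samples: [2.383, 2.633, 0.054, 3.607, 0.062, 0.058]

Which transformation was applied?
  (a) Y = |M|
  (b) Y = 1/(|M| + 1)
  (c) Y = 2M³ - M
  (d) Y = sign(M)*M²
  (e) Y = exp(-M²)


Checking option (d) Y = sign(M)*M²:
  M = 1.544 -> Y = 2.383 ✓
  M = 1.623 -> Y = 2.633 ✓
  M = 0.233 -> Y = 0.054 ✓
All samples match this transformation.

(d) sign(M)*M²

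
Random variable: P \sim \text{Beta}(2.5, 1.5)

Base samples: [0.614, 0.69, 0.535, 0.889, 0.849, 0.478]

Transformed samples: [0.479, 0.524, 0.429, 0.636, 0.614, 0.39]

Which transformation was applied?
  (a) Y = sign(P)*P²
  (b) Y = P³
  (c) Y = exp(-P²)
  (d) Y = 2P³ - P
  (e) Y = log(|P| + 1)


Checking option (e) Y = log(|P| + 1):
  P = 0.614 -> Y = 0.479 ✓
  P = 0.69 -> Y = 0.524 ✓
  P = 0.535 -> Y = 0.429 ✓
All samples match this transformation.

(e) log(|P| + 1)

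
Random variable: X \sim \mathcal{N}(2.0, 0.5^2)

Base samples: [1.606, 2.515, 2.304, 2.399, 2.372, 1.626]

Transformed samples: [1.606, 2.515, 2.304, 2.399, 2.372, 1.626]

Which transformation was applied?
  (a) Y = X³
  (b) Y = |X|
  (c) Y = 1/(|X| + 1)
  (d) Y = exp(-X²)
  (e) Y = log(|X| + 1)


Checking option (b) Y = |X|:
  X = 1.606 -> Y = 1.606 ✓
  X = 2.515 -> Y = 2.515 ✓
  X = 2.304 -> Y = 2.304 ✓
All samples match this transformation.

(b) |X|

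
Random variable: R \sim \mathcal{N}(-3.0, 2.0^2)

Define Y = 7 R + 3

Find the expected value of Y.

For Y = 7R + 3:
E[Y] = 7 * E[R] + 3
E[R] = -3.0 = -3
E[Y] = 7 * (-3) + 3 = -18

-18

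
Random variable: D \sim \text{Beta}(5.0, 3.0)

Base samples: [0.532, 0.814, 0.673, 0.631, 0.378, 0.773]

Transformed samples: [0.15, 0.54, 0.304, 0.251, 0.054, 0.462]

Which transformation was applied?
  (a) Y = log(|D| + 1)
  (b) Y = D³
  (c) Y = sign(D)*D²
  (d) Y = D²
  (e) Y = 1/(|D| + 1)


Checking option (b) Y = D³:
  D = 0.532 -> Y = 0.15 ✓
  D = 0.814 -> Y = 0.54 ✓
  D = 0.673 -> Y = 0.304 ✓
All samples match this transformation.

(b) D³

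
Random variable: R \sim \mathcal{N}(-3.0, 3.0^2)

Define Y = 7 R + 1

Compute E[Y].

For Y = 7R + 1:
E[Y] = 7 * E[R] + 1
E[R] = -3.0 = -3
E[Y] = 7 * (-3) + 1 = -20

-20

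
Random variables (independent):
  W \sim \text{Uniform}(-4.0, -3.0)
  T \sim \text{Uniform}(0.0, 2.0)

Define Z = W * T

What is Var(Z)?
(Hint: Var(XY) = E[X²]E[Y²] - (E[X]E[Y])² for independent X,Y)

Var(XY) = E[X²]E[Y²] - (E[X]E[Y])²
E[W] = -3.5, Var(W) = 0.083333333
E[T] = 1, Var(T) = 0.33333333
E[W²] = 0.083333333 + (-3.5)² = 12.333333
E[T²] = 0.33333333 + 1² = 1.3333333
Var(Z) = 12.333333*1.3333333 - (-3.5*1)²
= 16.444444 - 12.25 = 4.1944444

4.1944444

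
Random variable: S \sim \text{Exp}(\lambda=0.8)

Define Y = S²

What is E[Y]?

Using E[X²] = Var(X) + (E[X])²:
E[S] = 1.25
Var(S) = 1/0.8^2 = 1.5625
E[S²] = 1.5625 + 1.25² = 1.5625 + 1.5625 = 3.125

3.125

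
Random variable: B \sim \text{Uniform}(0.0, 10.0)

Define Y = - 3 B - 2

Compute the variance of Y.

For Y = aB + b: Var(Y) = a² * Var(B)
Var(B) = (10 - 0)^2/12 = 8.3333333
Var(Y) = (-3)² * 8.3333333 = 9 * 8.3333333 = 75

75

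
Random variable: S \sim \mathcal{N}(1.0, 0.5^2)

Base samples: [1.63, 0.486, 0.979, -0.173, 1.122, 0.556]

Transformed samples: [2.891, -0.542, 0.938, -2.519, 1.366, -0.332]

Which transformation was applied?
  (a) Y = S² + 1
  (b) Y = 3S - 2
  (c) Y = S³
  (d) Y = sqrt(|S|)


Checking option (b) Y = 3S - 2:
  S = 1.63 -> Y = 2.891 ✓
  S = 0.486 -> Y = -0.542 ✓
  S = 0.979 -> Y = 0.938 ✓
All samples match this transformation.

(b) 3S - 2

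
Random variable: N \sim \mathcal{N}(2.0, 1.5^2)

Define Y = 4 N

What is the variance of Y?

For Y = aN + b: Var(Y) = a² * Var(N)
Var(N) = 1.5^2 = 2.25
Var(Y) = 4² * 2.25 = 16 * 2.25 = 36

36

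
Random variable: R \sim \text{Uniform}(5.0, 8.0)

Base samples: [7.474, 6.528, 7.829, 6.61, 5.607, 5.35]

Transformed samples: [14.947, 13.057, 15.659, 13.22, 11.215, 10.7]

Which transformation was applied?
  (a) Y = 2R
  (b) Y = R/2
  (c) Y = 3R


Checking option (a) Y = 2R:
  R = 7.474 -> Y = 14.947 ✓
  R = 6.528 -> Y = 13.057 ✓
  R = 7.829 -> Y = 15.659 ✓
All samples match this transformation.

(a) 2R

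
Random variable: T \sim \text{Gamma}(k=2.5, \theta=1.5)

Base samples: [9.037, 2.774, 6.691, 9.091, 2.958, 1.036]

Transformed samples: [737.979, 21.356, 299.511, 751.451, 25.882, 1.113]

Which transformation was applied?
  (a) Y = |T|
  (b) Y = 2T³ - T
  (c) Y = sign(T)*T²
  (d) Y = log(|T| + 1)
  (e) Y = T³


Checking option (e) Y = T³:
  T = 9.037 -> Y = 737.979 ✓
  T = 2.774 -> Y = 21.356 ✓
  T = 6.691 -> Y = 299.511 ✓
All samples match this transformation.

(e) T³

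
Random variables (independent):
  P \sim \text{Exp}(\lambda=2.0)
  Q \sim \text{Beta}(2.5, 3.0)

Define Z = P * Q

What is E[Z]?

For independent RVs: E[XY] = E[X]*E[Y]
E[P] = 0.5
E[Q] = 0.45454545
E[Z] = 0.5 * 0.45454545 = 0.22727273

0.22727273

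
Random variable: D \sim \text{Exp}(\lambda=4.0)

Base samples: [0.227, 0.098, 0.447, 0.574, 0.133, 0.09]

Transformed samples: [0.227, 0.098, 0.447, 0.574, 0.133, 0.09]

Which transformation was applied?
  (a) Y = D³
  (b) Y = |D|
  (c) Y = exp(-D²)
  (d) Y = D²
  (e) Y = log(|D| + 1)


Checking option (b) Y = |D|:
  D = 0.227 -> Y = 0.227 ✓
  D = 0.098 -> Y = 0.098 ✓
  D = 0.447 -> Y = 0.447 ✓
All samples match this transformation.

(b) |D|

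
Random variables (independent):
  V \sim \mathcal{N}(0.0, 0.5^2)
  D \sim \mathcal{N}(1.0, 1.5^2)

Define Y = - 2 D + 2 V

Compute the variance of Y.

For independent RVs: Var(aX + bY) = a²Var(X) + b²Var(Y)
Var(V) = 0.25
Var(D) = 2.25
Var(Y) = 2²*0.25 + (-2)²*2.25
= 4*0.25 + 4*2.25 = 10

10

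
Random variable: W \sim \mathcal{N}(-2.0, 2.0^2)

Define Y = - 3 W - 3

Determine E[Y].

For Y = -3W - 3:
E[Y] = -3 * E[W] - 3
E[W] = -2.0 = -2
E[Y] = -3 * (-2) - 3 = 3

3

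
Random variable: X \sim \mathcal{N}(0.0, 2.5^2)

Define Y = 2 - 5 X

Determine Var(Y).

For Y = aX + b: Var(Y) = a² * Var(X)
Var(X) = 2.5^2 = 6.25
Var(Y) = (-5)² * 6.25 = 25 * 6.25 = 156.25

156.25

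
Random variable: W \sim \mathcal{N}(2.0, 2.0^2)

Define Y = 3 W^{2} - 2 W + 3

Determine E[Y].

E[Y] = 3*E[W²] - 2*E[W] + 3
E[W] = 2
E[W²] = Var(W) + (E[W])² = 4 + 4 = 8
E[Y] = 3*8 - 2*2 + 3 = 23

23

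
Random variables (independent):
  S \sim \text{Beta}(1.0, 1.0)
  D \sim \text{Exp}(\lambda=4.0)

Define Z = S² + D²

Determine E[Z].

E[Z] = E[S²] + E[D²]
E[S²] = Var(S) + E[S]² = 0.083333333 + 0.25 = 0.33333333
E[D²] = Var(D) + E[D]² = 0.0625 + 0.0625 = 0.125
E[Z] = 0.33333333 + 0.125 = 0.45833333

0.45833333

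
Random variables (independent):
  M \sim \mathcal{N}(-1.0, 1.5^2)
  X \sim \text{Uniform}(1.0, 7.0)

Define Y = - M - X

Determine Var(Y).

For independent RVs: Var(aX + bY) = a²Var(X) + b²Var(Y)
Var(M) = 2.25
Var(X) = 3
Var(Y) = (-1)²*2.25 + (-1)²*3
= 1*2.25 + 1*3 = 5.25

5.25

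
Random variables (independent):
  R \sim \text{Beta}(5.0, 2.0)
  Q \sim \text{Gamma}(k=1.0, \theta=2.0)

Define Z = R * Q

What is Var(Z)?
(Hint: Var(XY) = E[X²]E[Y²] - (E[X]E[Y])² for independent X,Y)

Var(XY) = E[X²]E[Y²] - (E[X]E[Y])²
E[R] = 0.71428571, Var(R) = 0.025510204
E[Q] = 2, Var(Q) = 4
E[R²] = 0.025510204 + 0.71428571² = 0.53571429
E[Q²] = 4 + 2² = 8
Var(Z) = 0.53571429*8 - (0.71428571*2)²
= 4.2857143 - 2.0408163 = 2.244898

2.244898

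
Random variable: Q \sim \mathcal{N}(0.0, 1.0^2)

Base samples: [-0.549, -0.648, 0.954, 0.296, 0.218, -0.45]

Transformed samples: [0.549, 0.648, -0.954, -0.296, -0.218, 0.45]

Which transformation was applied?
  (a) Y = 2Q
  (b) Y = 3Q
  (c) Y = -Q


Checking option (c) Y = -Q:
  Q = -0.549 -> Y = 0.549 ✓
  Q = -0.648 -> Y = 0.648 ✓
  Q = 0.954 -> Y = -0.954 ✓
All samples match this transformation.

(c) -Q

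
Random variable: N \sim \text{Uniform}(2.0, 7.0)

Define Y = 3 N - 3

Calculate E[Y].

For Y = 3N - 3:
E[Y] = 3 * E[N] - 3
E[N] = (2 + 7)/2 = 4.5
E[Y] = 3 * 4.5 - 3 = 10.5

10.5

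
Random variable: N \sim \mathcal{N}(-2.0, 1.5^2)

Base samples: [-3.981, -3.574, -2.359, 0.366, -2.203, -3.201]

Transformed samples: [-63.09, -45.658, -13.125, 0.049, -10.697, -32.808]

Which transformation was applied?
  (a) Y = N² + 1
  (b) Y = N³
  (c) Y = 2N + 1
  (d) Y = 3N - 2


Checking option (b) Y = N³:
  N = -3.981 -> Y = -63.09 ✓
  N = -3.574 -> Y = -45.658 ✓
  N = -2.359 -> Y = -13.125 ✓
All samples match this transformation.

(b) N³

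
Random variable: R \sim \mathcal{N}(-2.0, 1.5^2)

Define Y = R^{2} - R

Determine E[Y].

E[Y] = 1*E[R²] - 1*E[R]
E[R] = -2
E[R²] = Var(R) + (E[R])² = 2.25 + 4 = 6.25
E[Y] = 1*6.25 - 1*(-2) = 8.25

8.25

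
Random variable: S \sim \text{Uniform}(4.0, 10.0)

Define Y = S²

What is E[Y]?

E[S²] = Var(S) + (E[S])² = 3 + 49 = 52

52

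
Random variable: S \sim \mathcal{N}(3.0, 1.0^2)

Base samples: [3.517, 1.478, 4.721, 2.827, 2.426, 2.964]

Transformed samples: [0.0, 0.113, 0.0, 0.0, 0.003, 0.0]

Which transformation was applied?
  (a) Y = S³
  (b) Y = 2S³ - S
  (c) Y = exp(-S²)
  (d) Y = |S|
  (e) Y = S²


Checking option (c) Y = exp(-S²):
  S = 3.517 -> Y = 0.0 ✓
  S = 1.478 -> Y = 0.113 ✓
  S = 4.721 -> Y = 0.0 ✓
All samples match this transformation.

(c) exp(-S²)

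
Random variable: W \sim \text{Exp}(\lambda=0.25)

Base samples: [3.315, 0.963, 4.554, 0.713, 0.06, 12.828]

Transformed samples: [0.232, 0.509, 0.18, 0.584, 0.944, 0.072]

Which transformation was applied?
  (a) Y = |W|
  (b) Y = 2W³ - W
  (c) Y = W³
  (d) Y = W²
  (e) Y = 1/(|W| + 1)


Checking option (e) Y = 1/(|W| + 1):
  W = 3.315 -> Y = 0.232 ✓
  W = 0.963 -> Y = 0.509 ✓
  W = 4.554 -> Y = 0.18 ✓
All samples match this transformation.

(e) 1/(|W| + 1)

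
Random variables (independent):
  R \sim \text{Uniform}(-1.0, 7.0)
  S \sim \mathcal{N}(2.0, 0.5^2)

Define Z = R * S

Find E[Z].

For independent RVs: E[XY] = E[X]*E[Y]
E[R] = 3
E[S] = 2
E[Z] = 3 * 2 = 6

6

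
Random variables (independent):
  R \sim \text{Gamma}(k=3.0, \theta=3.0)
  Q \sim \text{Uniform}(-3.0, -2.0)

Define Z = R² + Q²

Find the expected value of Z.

E[Z] = E[R²] + E[Q²]
E[R²] = Var(R) + E[R]² = 27 + 81 = 108
E[Q²] = Var(Q) + E[Q]² = 0.083333333 + 6.25 = 6.3333333
E[Z] = 108 + 6.3333333 = 114.33333

114.33333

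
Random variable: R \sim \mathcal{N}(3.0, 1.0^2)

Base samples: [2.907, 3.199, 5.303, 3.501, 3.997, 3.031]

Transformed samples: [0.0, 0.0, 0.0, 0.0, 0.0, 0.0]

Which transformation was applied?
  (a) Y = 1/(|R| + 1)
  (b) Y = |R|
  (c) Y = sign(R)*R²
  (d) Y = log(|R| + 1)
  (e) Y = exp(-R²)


Checking option (e) Y = exp(-R²):
  R = 2.907 -> Y = 0.0 ✓
  R = 3.199 -> Y = 0.0 ✓
  R = 5.303 -> Y = 0.0 ✓
All samples match this transformation.

(e) exp(-R²)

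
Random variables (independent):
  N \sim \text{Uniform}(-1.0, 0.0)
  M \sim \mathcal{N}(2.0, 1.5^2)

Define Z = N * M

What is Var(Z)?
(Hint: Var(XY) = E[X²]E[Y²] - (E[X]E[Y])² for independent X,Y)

Var(XY) = E[X²]E[Y²] - (E[X]E[Y])²
E[N] = -0.5, Var(N) = 0.083333333
E[M] = 2, Var(M) = 2.25
E[N²] = 0.083333333 + (-0.5)² = 0.33333333
E[M²] = 2.25 + 2² = 6.25
Var(Z) = 0.33333333*6.25 - (-0.5*2)²
= 2.0833333 - 1 = 1.0833333

1.0833333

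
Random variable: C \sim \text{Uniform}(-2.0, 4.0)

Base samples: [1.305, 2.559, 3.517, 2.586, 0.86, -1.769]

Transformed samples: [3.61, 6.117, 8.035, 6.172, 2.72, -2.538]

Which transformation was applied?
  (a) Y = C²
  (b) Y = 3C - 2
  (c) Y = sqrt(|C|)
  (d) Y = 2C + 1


Checking option (d) Y = 2C + 1:
  C = 1.305 -> Y = 3.61 ✓
  C = 2.559 -> Y = 6.117 ✓
  C = 3.517 -> Y = 8.035 ✓
All samples match this transformation.

(d) 2C + 1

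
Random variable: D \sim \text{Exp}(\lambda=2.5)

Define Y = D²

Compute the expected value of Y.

E[D²] = Var(D) + (E[D])² = 0.16 + 0.16 = 0.32

0.32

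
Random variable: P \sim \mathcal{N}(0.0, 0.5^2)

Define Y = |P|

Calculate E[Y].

For X ~ N(0, 0.5²), E[|X|] = sigma * sqrt(2/pi)
= 0.5 * sqrt(2/pi) = 0.39894228

0.39894228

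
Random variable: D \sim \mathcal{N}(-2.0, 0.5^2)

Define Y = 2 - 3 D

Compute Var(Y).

For Y = aD + b: Var(Y) = a² * Var(D)
Var(D) = 0.5^2 = 0.25
Var(Y) = (-3)² * 0.25 = 9 * 0.25 = 2.25

2.25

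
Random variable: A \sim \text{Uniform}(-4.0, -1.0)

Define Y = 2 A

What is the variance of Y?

For Y = aA + b: Var(Y) = a² * Var(A)
Var(A) = (-1 + 4)^2/12 = 0.75
Var(Y) = 2² * 0.75 = 4 * 0.75 = 3

3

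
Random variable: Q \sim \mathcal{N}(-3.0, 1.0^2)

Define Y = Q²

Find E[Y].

E[Q²] = Var(Q) + (E[Q])² = 1 + 9 = 10

10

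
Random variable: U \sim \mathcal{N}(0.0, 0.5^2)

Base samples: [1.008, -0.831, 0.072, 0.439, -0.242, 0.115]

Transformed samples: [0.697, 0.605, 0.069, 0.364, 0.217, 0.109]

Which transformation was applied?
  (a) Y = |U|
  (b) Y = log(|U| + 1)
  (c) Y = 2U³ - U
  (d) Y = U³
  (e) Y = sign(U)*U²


Checking option (b) Y = log(|U| + 1):
  U = 1.008 -> Y = 0.697 ✓
  U = -0.831 -> Y = 0.605 ✓
  U = 0.072 -> Y = 0.069 ✓
All samples match this transformation.

(b) log(|U| + 1)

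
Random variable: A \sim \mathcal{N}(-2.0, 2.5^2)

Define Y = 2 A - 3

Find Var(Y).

For Y = aA + b: Var(Y) = a² * Var(A)
Var(A) = 2.5^2 = 6.25
Var(Y) = 2² * 6.25 = 4 * 6.25 = 25

25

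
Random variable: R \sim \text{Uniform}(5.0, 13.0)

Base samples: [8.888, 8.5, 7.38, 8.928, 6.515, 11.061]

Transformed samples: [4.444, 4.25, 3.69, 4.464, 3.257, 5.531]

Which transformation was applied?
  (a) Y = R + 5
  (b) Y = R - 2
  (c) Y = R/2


Checking option (c) Y = R/2:
  R = 8.888 -> Y = 4.444 ✓
  R = 8.5 -> Y = 4.25 ✓
  R = 7.38 -> Y = 3.69 ✓
All samples match this transformation.

(c) R/2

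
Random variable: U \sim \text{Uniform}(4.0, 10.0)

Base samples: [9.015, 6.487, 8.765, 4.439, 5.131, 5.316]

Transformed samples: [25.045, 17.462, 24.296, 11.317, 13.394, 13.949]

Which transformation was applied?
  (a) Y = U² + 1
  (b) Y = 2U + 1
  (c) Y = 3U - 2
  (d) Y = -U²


Checking option (c) Y = 3U - 2:
  U = 9.015 -> Y = 25.045 ✓
  U = 6.487 -> Y = 17.462 ✓
  U = 8.765 -> Y = 24.296 ✓
All samples match this transformation.

(c) 3U - 2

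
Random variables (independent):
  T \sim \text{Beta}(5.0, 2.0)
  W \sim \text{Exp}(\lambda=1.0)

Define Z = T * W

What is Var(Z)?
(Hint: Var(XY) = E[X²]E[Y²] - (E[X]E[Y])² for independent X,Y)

Var(XY) = E[X²]E[Y²] - (E[X]E[Y])²
E[T] = 0.71428571, Var(T) = 0.025510204
E[W] = 1, Var(W) = 1
E[T²] = 0.025510204 + 0.71428571² = 0.53571429
E[W²] = 1 + 1² = 2
Var(Z) = 0.53571429*2 - (0.71428571*1)²
= 1.0714286 - 0.51020408 = 0.56122449

0.56122449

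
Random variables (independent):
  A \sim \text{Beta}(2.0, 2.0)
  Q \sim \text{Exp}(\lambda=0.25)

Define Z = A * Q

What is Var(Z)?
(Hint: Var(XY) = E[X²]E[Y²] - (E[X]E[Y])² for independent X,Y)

Var(XY) = E[X²]E[Y²] - (E[X]E[Y])²
E[A] = 0.5, Var(A) = 0.05
E[Q] = 4, Var(Q) = 16
E[A²] = 0.05 + 0.5² = 0.3
E[Q²] = 16 + 4² = 32
Var(Z) = 0.3*32 - (0.5*4)²
= 9.6 - 4 = 5.6

5.6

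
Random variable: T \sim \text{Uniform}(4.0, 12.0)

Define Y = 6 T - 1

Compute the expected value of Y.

For Y = 6T - 1:
E[Y] = 6 * E[T] - 1
E[T] = (4 + 12)/2 = 8
E[Y] = 6 * 8 - 1 = 47

47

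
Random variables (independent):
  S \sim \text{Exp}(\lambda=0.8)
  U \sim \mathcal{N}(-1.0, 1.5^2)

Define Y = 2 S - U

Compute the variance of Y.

For independent RVs: Var(aX + bY) = a²Var(X) + b²Var(Y)
Var(S) = 1.5625
Var(U) = 2.25
Var(Y) = 2²*1.5625 + (-1)²*2.25
= 4*1.5625 + 1*2.25 = 8.5

8.5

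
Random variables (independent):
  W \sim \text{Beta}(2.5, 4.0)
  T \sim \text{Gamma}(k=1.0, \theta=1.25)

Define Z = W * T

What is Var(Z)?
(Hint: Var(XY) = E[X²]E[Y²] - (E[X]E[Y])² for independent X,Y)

Var(XY) = E[X²]E[Y²] - (E[X]E[Y])²
E[W] = 0.38461538, Var(W) = 0.031558185
E[T] = 1.25, Var(T) = 1.5625
E[W²] = 0.031558185 + 0.38461538² = 0.17948718
E[T²] = 1.5625 + 1.25² = 3.125
Var(Z) = 0.17948718*3.125 - (0.38461538*1.25)²
= 0.56089744 - 0.23113905 = 0.32975838

0.32975838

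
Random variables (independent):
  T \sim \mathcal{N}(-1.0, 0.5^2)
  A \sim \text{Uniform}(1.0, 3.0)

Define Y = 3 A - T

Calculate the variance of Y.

For independent RVs: Var(aX + bY) = a²Var(X) + b²Var(Y)
Var(T) = 0.25
Var(A) = 0.33333333
Var(Y) = (-1)²*0.25 + 3²*0.33333333
= 1*0.25 + 9*0.33333333 = 3.25

3.25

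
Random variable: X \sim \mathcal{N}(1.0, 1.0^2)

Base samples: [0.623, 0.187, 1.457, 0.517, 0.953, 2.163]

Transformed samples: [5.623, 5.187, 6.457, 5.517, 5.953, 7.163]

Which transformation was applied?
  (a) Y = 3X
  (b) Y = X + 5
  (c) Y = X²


Checking option (b) Y = X + 5:
  X = 0.623 -> Y = 5.623 ✓
  X = 0.187 -> Y = 5.187 ✓
  X = 1.457 -> Y = 6.457 ✓
All samples match this transformation.

(b) X + 5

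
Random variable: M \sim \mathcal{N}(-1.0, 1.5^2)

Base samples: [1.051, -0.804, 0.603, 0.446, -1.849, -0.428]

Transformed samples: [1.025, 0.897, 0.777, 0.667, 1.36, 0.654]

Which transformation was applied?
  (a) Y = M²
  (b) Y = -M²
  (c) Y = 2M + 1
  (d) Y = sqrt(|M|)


Checking option (d) Y = sqrt(|M|):
  M = 1.051 -> Y = 1.025 ✓
  M = -0.804 -> Y = 0.897 ✓
  M = 0.603 -> Y = 0.777 ✓
All samples match this transformation.

(d) sqrt(|M|)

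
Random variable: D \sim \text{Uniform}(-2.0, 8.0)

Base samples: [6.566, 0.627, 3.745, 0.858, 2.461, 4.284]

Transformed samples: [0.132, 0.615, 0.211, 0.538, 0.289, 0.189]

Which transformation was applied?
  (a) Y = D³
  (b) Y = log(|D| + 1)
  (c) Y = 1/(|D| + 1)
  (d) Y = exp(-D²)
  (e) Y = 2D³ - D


Checking option (c) Y = 1/(|D| + 1):
  D = 6.566 -> Y = 0.132 ✓
  D = 0.627 -> Y = 0.615 ✓
  D = 3.745 -> Y = 0.211 ✓
All samples match this transformation.

(c) 1/(|D| + 1)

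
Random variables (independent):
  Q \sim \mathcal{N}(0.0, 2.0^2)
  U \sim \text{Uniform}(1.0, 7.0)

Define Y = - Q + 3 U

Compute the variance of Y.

For independent RVs: Var(aX + bY) = a²Var(X) + b²Var(Y)
Var(Q) = 4
Var(U) = 3
Var(Y) = (-1)²*4 + 3²*3
= 1*4 + 9*3 = 31

31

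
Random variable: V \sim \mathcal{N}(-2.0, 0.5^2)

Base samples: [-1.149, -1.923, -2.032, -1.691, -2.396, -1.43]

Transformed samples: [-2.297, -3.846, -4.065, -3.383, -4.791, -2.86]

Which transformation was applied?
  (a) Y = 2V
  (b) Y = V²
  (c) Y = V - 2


Checking option (a) Y = 2V:
  V = -1.149 -> Y = -2.297 ✓
  V = -1.923 -> Y = -3.846 ✓
  V = -2.032 -> Y = -4.065 ✓
All samples match this transformation.

(a) 2V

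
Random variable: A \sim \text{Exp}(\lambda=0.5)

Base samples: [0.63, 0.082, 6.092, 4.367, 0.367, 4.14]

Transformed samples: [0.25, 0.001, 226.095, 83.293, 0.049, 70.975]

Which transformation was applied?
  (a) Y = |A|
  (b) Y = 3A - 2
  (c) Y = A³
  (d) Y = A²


Checking option (c) Y = A³:
  A = 0.63 -> Y = 0.25 ✓
  A = 0.082 -> Y = 0.001 ✓
  A = 6.092 -> Y = 226.095 ✓
All samples match this transformation.

(c) A³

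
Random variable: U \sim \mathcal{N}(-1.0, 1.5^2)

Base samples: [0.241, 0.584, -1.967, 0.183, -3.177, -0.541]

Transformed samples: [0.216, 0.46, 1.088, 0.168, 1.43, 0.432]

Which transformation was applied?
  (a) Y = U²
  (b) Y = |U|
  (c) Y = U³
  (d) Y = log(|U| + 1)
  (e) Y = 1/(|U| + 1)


Checking option (d) Y = log(|U| + 1):
  U = 0.241 -> Y = 0.216 ✓
  U = 0.584 -> Y = 0.46 ✓
  U = -1.967 -> Y = 1.088 ✓
All samples match this transformation.

(d) log(|U| + 1)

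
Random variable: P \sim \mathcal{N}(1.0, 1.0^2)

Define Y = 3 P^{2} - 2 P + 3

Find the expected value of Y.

E[Y] = 3*E[P²] - 2*E[P] + 3
E[P] = 1
E[P²] = Var(P) + (E[P])² = 1 + 1 = 2
E[Y] = 3*2 - 2*1 + 3 = 7

7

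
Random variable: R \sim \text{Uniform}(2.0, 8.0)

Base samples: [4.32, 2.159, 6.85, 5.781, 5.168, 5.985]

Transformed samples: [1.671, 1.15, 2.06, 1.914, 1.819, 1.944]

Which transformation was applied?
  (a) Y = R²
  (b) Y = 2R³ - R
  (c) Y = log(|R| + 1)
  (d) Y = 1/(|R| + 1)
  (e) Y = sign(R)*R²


Checking option (c) Y = log(|R| + 1):
  R = 4.32 -> Y = 1.671 ✓
  R = 2.159 -> Y = 1.15 ✓
  R = 6.85 -> Y = 2.06 ✓
All samples match this transformation.

(c) log(|R| + 1)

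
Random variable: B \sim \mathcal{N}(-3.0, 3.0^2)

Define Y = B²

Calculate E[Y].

E[B²] = Var(B) + (E[B])² = 9 + 9 = 18

18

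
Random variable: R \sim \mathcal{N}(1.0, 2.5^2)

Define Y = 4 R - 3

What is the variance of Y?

For Y = aR + b: Var(Y) = a² * Var(R)
Var(R) = 2.5^2 = 6.25
Var(Y) = 4² * 6.25 = 16 * 6.25 = 100

100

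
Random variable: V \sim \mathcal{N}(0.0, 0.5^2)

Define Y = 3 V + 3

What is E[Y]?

For Y = 3V + 3:
E[Y] = 3 * E[V] + 3
E[V] = 0.0 = 0
E[Y] = 3 * 0 + 3 = 3

3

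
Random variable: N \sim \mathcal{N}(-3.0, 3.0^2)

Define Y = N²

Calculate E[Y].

E[N²] = Var(N) + (E[N])² = 9 + 9 = 18

18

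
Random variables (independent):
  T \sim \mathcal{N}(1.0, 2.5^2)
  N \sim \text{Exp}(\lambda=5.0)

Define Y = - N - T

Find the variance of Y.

For independent RVs: Var(aX + bY) = a²Var(X) + b²Var(Y)
Var(T) = 6.25
Var(N) = 0.04
Var(Y) = (-1)²*6.25 + (-1)²*0.04
= 1*6.25 + 1*0.04 = 6.29

6.29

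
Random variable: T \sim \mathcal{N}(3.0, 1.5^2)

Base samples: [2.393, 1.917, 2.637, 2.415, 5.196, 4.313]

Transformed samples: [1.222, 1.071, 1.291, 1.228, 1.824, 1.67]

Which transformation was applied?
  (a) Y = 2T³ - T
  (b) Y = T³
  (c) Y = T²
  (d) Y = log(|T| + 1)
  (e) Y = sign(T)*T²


Checking option (d) Y = log(|T| + 1):
  T = 2.393 -> Y = 1.222 ✓
  T = 1.917 -> Y = 1.071 ✓
  T = 2.637 -> Y = 1.291 ✓
All samples match this transformation.

(d) log(|T| + 1)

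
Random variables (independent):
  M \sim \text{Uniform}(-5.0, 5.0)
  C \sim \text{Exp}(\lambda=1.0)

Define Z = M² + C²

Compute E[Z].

E[Z] = E[M²] + E[C²]
E[M²] = Var(M) + E[M]² = 8.3333333 + 0 = 8.3333333
E[C²] = Var(C) + E[C]² = 1 + 1 = 2
E[Z] = 8.3333333 + 2 = 10.333333

10.333333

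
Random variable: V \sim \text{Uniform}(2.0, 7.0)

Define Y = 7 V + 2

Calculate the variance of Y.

For Y = aV + b: Var(Y) = a² * Var(V)
Var(V) = (7 - 2)^2/12 = 2.0833333
Var(Y) = 7² * 2.0833333 = 49 * 2.0833333 = 102.08333

102.08333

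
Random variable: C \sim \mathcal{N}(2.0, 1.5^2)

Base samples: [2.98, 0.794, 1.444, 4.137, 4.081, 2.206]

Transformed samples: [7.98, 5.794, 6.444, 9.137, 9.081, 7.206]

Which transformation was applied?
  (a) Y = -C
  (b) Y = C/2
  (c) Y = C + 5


Checking option (c) Y = C + 5:
  C = 2.98 -> Y = 7.98 ✓
  C = 0.794 -> Y = 5.794 ✓
  C = 1.444 -> Y = 6.444 ✓
All samples match this transformation.

(c) C + 5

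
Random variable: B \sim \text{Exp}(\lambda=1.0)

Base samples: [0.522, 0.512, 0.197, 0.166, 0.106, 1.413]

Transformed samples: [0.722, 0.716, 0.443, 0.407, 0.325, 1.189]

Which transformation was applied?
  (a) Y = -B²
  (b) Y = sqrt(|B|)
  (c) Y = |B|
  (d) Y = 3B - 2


Checking option (b) Y = sqrt(|B|):
  B = 0.522 -> Y = 0.722 ✓
  B = 0.512 -> Y = 0.716 ✓
  B = 0.197 -> Y = 0.443 ✓
All samples match this transformation.

(b) sqrt(|B|)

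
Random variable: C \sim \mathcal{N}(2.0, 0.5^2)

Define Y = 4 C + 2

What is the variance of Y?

For Y = aC + b: Var(Y) = a² * Var(C)
Var(C) = 0.5^2 = 0.25
Var(Y) = 4² * 0.25 = 16 * 0.25 = 4

4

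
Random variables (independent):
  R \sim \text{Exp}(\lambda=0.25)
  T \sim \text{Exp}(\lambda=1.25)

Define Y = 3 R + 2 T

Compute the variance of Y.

For independent RVs: Var(aX + bY) = a²Var(X) + b²Var(Y)
Var(R) = 16
Var(T) = 0.64
Var(Y) = 3²*16 + 2²*0.64
= 9*16 + 4*0.64 = 146.56

146.56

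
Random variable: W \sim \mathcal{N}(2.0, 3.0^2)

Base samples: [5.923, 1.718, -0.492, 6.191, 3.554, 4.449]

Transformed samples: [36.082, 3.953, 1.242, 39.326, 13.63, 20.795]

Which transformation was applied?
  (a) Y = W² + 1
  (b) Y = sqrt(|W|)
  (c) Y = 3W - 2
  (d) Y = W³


Checking option (a) Y = W² + 1:
  W = 5.923 -> Y = 36.082 ✓
  W = 1.718 -> Y = 3.953 ✓
  W = -0.492 -> Y = 1.242 ✓
All samples match this transformation.

(a) W² + 1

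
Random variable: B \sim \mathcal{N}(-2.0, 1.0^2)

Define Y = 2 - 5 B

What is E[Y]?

For Y = -5B + 2:
E[Y] = -5 * E[B] + 2
E[B] = -2.0 = -2
E[Y] = -5 * (-2) + 2 = 12

12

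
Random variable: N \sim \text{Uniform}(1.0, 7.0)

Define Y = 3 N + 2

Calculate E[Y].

For Y = 3N + 2:
E[Y] = 3 * E[N] + 2
E[N] = (1 + 7)/2 = 4
E[Y] = 3 * 4 + 2 = 14

14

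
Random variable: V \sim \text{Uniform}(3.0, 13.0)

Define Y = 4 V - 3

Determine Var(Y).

For Y = aV + b: Var(Y) = a² * Var(V)
Var(V) = (13 - 3)^2/12 = 8.3333333
Var(Y) = 4² * 8.3333333 = 16 * 8.3333333 = 133.33333

133.33333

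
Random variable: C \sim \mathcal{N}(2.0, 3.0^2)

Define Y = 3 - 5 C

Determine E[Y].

For Y = -5C + 3:
E[Y] = -5 * E[C] + 3
E[C] = 2.0 = 2
E[Y] = -5 * 2 + 3 = -7

-7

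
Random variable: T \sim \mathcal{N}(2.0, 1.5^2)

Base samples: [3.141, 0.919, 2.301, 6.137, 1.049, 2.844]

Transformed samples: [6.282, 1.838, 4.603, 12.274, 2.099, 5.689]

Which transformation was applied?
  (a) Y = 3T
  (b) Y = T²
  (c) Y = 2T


Checking option (c) Y = 2T:
  T = 3.141 -> Y = 6.282 ✓
  T = 0.919 -> Y = 1.838 ✓
  T = 2.301 -> Y = 4.603 ✓
All samples match this transformation.

(c) 2T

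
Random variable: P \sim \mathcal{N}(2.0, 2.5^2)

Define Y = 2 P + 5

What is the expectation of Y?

For Y = 2P + 5:
E[Y] = 2 * E[P] + 5
E[P] = 2.0 = 2
E[Y] = 2 * 2 + 5 = 9

9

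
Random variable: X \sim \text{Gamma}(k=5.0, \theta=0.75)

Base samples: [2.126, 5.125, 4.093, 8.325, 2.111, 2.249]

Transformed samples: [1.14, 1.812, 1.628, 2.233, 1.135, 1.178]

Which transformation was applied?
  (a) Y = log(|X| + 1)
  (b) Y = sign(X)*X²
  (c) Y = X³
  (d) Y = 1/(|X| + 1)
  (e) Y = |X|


Checking option (a) Y = log(|X| + 1):
  X = 2.126 -> Y = 1.14 ✓
  X = 5.125 -> Y = 1.812 ✓
  X = 4.093 -> Y = 1.628 ✓
All samples match this transformation.

(a) log(|X| + 1)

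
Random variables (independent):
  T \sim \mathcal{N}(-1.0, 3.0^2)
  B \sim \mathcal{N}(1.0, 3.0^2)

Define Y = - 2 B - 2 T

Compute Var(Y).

For independent RVs: Var(aX + bY) = a²Var(X) + b²Var(Y)
Var(T) = 9
Var(B) = 9
Var(Y) = (-2)²*9 + (-2)²*9
= 4*9 + 4*9 = 72

72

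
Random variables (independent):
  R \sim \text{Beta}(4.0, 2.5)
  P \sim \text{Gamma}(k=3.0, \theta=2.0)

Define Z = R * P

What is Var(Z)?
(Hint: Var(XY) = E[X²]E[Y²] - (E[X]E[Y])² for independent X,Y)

Var(XY) = E[X²]E[Y²] - (E[X]E[Y])²
E[R] = 0.61538462, Var(R) = 0.031558185
E[P] = 6, Var(P) = 12
E[R²] = 0.031558185 + 0.61538462² = 0.41025641
E[P²] = 12 + 6² = 48
Var(Z) = 0.41025641*48 - (0.61538462*6)²
= 19.692308 - 13.633136 = 6.0591716

6.0591716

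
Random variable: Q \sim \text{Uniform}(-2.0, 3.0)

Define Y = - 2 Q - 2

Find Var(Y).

For Y = aQ + b: Var(Y) = a² * Var(Q)
Var(Q) = (3 + 2)^2/12 = 2.0833333
Var(Y) = (-2)² * 2.0833333 = 4 * 2.0833333 = 8.3333333

8.3333333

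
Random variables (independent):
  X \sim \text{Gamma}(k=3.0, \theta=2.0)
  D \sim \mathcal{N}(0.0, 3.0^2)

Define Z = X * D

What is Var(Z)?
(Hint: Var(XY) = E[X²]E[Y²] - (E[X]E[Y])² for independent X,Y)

Var(XY) = E[X²]E[Y²] - (E[X]E[Y])²
E[X] = 6, Var(X) = 12
E[D] = 0, Var(D) = 9
E[X²] = 12 + 6² = 48
E[D²] = 9 + 0² = 9
Var(Z) = 48*9 - (6*0)²
= 432 - 0 = 432

432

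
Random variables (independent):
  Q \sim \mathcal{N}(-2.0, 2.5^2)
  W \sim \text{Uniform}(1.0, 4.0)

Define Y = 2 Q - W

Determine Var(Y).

For independent RVs: Var(aX + bY) = a²Var(X) + b²Var(Y)
Var(Q) = 6.25
Var(W) = 0.75
Var(Y) = 2²*6.25 + (-1)²*0.75
= 4*6.25 + 1*0.75 = 25.75

25.75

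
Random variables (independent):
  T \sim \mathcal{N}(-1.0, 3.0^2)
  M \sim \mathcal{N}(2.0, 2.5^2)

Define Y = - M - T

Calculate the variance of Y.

For independent RVs: Var(aX + bY) = a²Var(X) + b²Var(Y)
Var(T) = 9
Var(M) = 6.25
Var(Y) = (-1)²*9 + (-1)²*6.25
= 1*9 + 1*6.25 = 15.25

15.25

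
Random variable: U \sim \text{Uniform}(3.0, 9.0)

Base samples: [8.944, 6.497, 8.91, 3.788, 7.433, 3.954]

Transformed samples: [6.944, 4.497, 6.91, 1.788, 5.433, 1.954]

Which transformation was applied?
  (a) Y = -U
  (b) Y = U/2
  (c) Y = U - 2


Checking option (c) Y = U - 2:
  U = 8.944 -> Y = 6.944 ✓
  U = 6.497 -> Y = 4.497 ✓
  U = 8.91 -> Y = 6.91 ✓
All samples match this transformation.

(c) U - 2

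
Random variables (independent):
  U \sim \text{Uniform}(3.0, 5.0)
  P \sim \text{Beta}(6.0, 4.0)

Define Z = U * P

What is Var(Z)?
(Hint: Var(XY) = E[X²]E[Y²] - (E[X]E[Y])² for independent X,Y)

Var(XY) = E[X²]E[Y²] - (E[X]E[Y])²
E[U] = 4, Var(U) = 0.33333333
E[P] = 0.6, Var(P) = 0.021818182
E[U²] = 0.33333333 + 4² = 16.333333
E[P²] = 0.021818182 + 0.6² = 0.38181818
Var(Z) = 16.333333*0.38181818 - (4*0.6)²
= 6.2363636 - 5.76 = 0.47636364

0.47636364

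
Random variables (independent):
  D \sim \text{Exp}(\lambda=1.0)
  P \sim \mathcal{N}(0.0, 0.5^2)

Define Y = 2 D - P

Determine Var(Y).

For independent RVs: Var(aX + bY) = a²Var(X) + b²Var(Y)
Var(D) = 1
Var(P) = 0.25
Var(Y) = 2²*1 + (-1)²*0.25
= 4*1 + 1*0.25 = 4.25

4.25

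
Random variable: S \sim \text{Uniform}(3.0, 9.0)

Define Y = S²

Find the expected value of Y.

Using E[X²] = Var(X) + (E[X])²:
E[S] = 6
Var(S) = (9 - 3)^2/12 = 3
E[S²] = 3 + 6² = 3 + 36 = 39

39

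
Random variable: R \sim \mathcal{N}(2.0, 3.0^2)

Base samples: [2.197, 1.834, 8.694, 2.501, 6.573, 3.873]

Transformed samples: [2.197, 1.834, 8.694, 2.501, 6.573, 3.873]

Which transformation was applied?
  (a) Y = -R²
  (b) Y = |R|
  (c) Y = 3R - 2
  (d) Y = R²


Checking option (b) Y = |R|:
  R = 2.197 -> Y = 2.197 ✓
  R = 1.834 -> Y = 1.834 ✓
  R = 8.694 -> Y = 8.694 ✓
All samples match this transformation.

(b) |R|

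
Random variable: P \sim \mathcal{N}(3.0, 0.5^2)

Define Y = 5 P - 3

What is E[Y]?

For Y = 5P - 3:
E[Y] = 5 * E[P] - 3
E[P] = 3.0 = 3
E[Y] = 5 * 3 - 3 = 12

12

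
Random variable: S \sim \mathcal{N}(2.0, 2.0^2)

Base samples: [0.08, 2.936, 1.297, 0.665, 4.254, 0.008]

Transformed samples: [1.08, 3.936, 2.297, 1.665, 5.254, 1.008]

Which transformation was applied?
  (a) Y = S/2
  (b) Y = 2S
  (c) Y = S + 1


Checking option (c) Y = S + 1:
  S = 0.08 -> Y = 1.08 ✓
  S = 2.936 -> Y = 3.936 ✓
  S = 1.297 -> Y = 2.297 ✓
All samples match this transformation.

(c) S + 1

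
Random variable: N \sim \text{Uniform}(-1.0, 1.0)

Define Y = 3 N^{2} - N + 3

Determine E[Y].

E[Y] = 3*E[N²] - 1*E[N] + 3
E[N] = 0
E[N²] = Var(N) + (E[N])² = 0.33333333 + 0 = 0.33333333
E[Y] = 3*0.33333333 - 1*0 + 3 = 4

4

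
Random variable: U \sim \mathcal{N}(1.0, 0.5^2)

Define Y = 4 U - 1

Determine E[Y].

For Y = 4U - 1:
E[Y] = 4 * E[U] - 1
E[U] = 1.0 = 1
E[Y] = 4 * 1 - 1 = 3

3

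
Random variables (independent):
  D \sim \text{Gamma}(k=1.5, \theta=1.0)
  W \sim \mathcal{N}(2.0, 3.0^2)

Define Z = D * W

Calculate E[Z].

For independent RVs: E[XY] = E[X]*E[Y]
E[D] = 1.5
E[W] = 2
E[Z] = 1.5 * 2 = 3

3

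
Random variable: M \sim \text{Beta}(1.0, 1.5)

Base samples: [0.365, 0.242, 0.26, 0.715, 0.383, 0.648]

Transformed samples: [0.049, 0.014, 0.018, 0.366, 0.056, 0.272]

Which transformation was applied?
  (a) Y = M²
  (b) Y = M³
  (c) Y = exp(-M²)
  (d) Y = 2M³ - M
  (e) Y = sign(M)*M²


Checking option (b) Y = M³:
  M = 0.365 -> Y = 0.049 ✓
  M = 0.242 -> Y = 0.014 ✓
  M = 0.26 -> Y = 0.018 ✓
All samples match this transformation.

(b) M³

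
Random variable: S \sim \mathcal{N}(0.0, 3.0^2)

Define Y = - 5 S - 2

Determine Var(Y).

For Y = aS + b: Var(Y) = a² * Var(S)
Var(S) = 3.0^2 = 9
Var(Y) = (-5)² * 9 = 25 * 9 = 225

225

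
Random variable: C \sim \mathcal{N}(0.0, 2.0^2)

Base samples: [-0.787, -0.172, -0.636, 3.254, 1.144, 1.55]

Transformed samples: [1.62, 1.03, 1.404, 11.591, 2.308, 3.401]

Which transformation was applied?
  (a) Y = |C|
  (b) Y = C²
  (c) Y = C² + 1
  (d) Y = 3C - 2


Checking option (c) Y = C² + 1:
  C = -0.787 -> Y = 1.62 ✓
  C = -0.172 -> Y = 1.03 ✓
  C = -0.636 -> Y = 1.404 ✓
All samples match this transformation.

(c) C² + 1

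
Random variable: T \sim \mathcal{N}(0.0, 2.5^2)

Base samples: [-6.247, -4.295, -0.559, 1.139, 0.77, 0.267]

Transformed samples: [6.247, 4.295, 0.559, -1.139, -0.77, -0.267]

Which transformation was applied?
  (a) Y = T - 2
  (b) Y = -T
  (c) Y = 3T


Checking option (b) Y = -T:
  T = -6.247 -> Y = 6.247 ✓
  T = -4.295 -> Y = 4.295 ✓
  T = -0.559 -> Y = 0.559 ✓
All samples match this transformation.

(b) -T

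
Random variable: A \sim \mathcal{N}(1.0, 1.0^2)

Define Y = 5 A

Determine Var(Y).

For Y = aA + b: Var(Y) = a² * Var(A)
Var(A) = 1.0^2 = 1
Var(Y) = 5² * 1 = 25 * 1 = 25

25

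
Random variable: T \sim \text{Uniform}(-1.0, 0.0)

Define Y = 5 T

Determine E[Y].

For Y = 5T:
E[Y] = 5 * E[T]
E[T] = (-1 + 0)/2 = -0.5
E[Y] = 5 * (-0.5) = -2.5

-2.5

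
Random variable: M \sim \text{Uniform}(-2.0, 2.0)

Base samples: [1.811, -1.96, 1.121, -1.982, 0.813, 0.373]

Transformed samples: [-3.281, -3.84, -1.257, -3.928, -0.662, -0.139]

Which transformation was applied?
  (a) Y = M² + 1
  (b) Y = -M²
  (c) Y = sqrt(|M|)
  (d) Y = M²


Checking option (b) Y = -M²:
  M = 1.811 -> Y = -3.281 ✓
  M = -1.96 -> Y = -3.84 ✓
  M = 1.121 -> Y = -1.257 ✓
All samples match this transformation.

(b) -M²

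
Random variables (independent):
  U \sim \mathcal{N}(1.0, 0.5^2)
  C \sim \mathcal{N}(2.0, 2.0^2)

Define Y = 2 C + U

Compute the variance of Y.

For independent RVs: Var(aX + bY) = a²Var(X) + b²Var(Y)
Var(U) = 0.25
Var(C) = 4
Var(Y) = 1²*0.25 + 2²*4
= 1*0.25 + 4*4 = 16.25

16.25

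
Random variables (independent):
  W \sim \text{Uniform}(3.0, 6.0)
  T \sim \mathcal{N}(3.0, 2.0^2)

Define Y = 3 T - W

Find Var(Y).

For independent RVs: Var(aX + bY) = a²Var(X) + b²Var(Y)
Var(W) = 0.75
Var(T) = 4
Var(Y) = (-1)²*0.75 + 3²*4
= 1*0.75 + 9*4 = 36.75

36.75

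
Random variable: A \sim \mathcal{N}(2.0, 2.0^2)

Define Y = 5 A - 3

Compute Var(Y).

For Y = aA + b: Var(Y) = a² * Var(A)
Var(A) = 2.0^2 = 4
Var(Y) = 5² * 4 = 25 * 4 = 100

100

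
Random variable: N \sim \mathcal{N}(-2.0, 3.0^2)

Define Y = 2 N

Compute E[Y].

For Y = 2N:
E[Y] = 2 * E[N]
E[N] = -2.0 = -2
E[Y] = 2 * (-2) = -4

-4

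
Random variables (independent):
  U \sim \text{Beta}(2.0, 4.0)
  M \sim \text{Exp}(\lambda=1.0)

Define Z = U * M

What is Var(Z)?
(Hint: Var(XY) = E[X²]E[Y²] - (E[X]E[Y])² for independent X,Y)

Var(XY) = E[X²]E[Y²] - (E[X]E[Y])²
E[U] = 0.33333333, Var(U) = 0.031746032
E[M] = 1, Var(M) = 1
E[U²] = 0.031746032 + 0.33333333² = 0.14285714
E[M²] = 1 + 1² = 2
Var(Z) = 0.14285714*2 - (0.33333333*1)²
= 0.28571429 - 0.11111111 = 0.17460317

0.17460317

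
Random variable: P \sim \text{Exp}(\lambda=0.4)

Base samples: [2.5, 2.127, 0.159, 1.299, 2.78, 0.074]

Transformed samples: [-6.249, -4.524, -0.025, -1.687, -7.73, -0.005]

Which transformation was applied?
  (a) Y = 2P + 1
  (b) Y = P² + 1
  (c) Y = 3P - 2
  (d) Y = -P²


Checking option (d) Y = -P²:
  P = 2.5 -> Y = -6.249 ✓
  P = 2.127 -> Y = -4.524 ✓
  P = 0.159 -> Y = -0.025 ✓
All samples match this transformation.

(d) -P²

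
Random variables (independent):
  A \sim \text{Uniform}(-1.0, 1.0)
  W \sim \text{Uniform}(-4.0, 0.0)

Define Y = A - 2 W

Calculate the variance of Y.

For independent RVs: Var(aX + bY) = a²Var(X) + b²Var(Y)
Var(A) = 0.33333333
Var(W) = 1.3333333
Var(Y) = 1²*0.33333333 + (-2)²*1.3333333
= 1*0.33333333 + 4*1.3333333 = 5.6666667

5.6666667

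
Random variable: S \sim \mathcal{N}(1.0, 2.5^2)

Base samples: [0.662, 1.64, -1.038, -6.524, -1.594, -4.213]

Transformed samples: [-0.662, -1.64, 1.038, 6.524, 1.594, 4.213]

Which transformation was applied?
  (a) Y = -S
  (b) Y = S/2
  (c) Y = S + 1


Checking option (a) Y = -S:
  S = 0.662 -> Y = -0.662 ✓
  S = 1.64 -> Y = -1.64 ✓
  S = -1.038 -> Y = 1.038 ✓
All samples match this transformation.

(a) -S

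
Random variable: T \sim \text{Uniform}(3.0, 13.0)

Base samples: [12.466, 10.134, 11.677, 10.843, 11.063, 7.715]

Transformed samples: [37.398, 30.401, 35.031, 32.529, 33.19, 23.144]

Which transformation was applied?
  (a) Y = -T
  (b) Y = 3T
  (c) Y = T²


Checking option (b) Y = 3T:
  T = 12.466 -> Y = 37.398 ✓
  T = 10.134 -> Y = 30.401 ✓
  T = 11.677 -> Y = 35.031 ✓
All samples match this transformation.

(b) 3T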